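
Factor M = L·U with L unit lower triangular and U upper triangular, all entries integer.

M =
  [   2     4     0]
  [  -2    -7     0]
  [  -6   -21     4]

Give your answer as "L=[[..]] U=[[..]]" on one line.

  r1 -= -1·r0 → [0,-3,0]
  r2 -= -3·r0 → [0,-9,4]
  r2 -= 3·r1 → [0,0,4]

L=[[1,0,0],[-1,1,0],[-3,3,1]] U=[[2,4,0],[0,-3,0],[0,0,4]]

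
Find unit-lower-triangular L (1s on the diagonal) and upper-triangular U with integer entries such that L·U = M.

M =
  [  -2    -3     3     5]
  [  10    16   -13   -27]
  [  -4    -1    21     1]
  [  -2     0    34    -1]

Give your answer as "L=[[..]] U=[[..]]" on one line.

  row1 -= -5·row0 → [0,1,2,-2]
  row2 -= 2·row0 → [0,5,15,-9]
  row3 -= 1·row0 → [0,3,31,-6]
  row2 -= 5·row1 → [0,0,5,1]
  row3 -= 3·row1 → [0,0,25,0]
  row3 -= 5·row2 → [0,0,0,-5]

L=[[1,0,0,0],[-5,1,0,0],[2,5,1,0],[1,3,5,1]] U=[[-2,-3,3,5],[0,1,2,-2],[0,0,5,1],[0,0,0,-5]]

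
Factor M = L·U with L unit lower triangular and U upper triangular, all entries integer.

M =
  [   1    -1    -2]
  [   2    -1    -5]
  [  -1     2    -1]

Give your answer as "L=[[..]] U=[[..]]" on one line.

L=[[1,0,0],[2,1,0],[-1,1,1]] U=[[1,-1,-2],[0,1,-1],[0,0,-2]]

  r1 -= 2·r0 → [0,1,-1]
  r2 -= -1·r0 → [0,1,-3]
  r2 -= 1·r1 → [0,0,-2]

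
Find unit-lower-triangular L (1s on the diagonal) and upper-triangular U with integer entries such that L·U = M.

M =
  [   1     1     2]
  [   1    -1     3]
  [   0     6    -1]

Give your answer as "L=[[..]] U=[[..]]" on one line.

  R1 -= 1·R0 → [0,-2,1]
  R2 -= 0·R0 → [0,6,-1]
  R2 -= -3·R1 → [0,0,2]

L=[[1,0,0],[1,1,0],[0,-3,1]] U=[[1,1,2],[0,-2,1],[0,0,2]]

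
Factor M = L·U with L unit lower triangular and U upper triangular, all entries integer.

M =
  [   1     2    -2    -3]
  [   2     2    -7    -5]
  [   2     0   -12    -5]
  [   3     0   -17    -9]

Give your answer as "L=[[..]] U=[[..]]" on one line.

  r1 -= 2·r0 → [0,-2,-3,1]
  r2 -= 2·r0 → [0,-4,-8,1]
  r3 -= 3·r0 → [0,-6,-11,0]
  r2 -= 2·r1 → [0,0,-2,-1]
  r3 -= 3·r1 → [0,0,-2,-3]
  r3 -= 1·r2 → [0,0,0,-2]

L=[[1,0,0,0],[2,1,0,0],[2,2,1,0],[3,3,1,1]] U=[[1,2,-2,-3],[0,-2,-3,1],[0,0,-2,-1],[0,0,0,-2]]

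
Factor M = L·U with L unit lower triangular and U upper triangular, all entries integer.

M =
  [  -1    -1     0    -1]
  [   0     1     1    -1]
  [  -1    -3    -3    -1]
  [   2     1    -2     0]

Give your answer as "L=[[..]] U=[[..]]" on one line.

  r1 -= 0·r0 → [0,1,1,-1]
  r2 -= 1·r0 → [0,-2,-3,0]
  r3 -= -2·r0 → [0,-1,-2,-2]
  r2 -= -2·r1 → [0,0,-1,-2]
  r3 -= -1·r1 → [0,0,-1,-3]
  r3 -= 1·r2 → [0,0,0,-1]

L=[[1,0,0,0],[0,1,0,0],[1,-2,1,0],[-2,-1,1,1]] U=[[-1,-1,0,-1],[0,1,1,-1],[0,0,-1,-2],[0,0,0,-1]]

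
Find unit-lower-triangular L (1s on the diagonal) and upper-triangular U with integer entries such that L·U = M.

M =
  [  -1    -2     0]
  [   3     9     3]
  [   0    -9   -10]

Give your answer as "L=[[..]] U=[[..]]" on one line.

  row1 -= -3·row0 → [0,3,3]
  row2 -= 0·row0 → [0,-9,-10]
  row2 -= -3·row1 → [0,0,-1]

L=[[1,0,0],[-3,1,0],[0,-3,1]] U=[[-1,-2,0],[0,3,3],[0,0,-1]]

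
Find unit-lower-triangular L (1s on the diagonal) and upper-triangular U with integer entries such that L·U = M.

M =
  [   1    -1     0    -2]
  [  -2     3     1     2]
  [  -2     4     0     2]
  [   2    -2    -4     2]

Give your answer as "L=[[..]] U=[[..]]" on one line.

  row1 -= -2·row0 → [0,1,1,-2]
  row2 -= -2·row0 → [0,2,0,-2]
  row3 -= 2·row0 → [0,0,-4,6]
  row2 -= 2·row1 → [0,0,-2,2]
  row3 -= 0·row1 → [0,0,-4,6]
  row3 -= 2·row2 → [0,0,0,2]

L=[[1,0,0,0],[-2,1,0,0],[-2,2,1,0],[2,0,2,1]] U=[[1,-1,0,-2],[0,1,1,-2],[0,0,-2,2],[0,0,0,2]]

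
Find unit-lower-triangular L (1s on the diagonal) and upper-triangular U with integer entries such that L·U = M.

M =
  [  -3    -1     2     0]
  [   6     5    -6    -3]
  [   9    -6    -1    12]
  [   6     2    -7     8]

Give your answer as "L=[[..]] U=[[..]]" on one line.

  row1 -= -2·row0 → [0,3,-2,-3]
  row2 -= -3·row0 → [0,-9,5,12]
  row3 -= -2·row0 → [0,0,-3,8]
  row2 -= -3·row1 → [0,0,-1,3]
  row3 -= 0·row1 → [0,0,-3,8]
  row3 -= 3·row2 → [0,0,0,-1]

L=[[1,0,0,0],[-2,1,0,0],[-3,-3,1,0],[-2,0,3,1]] U=[[-3,-1,2,0],[0,3,-2,-3],[0,0,-1,3],[0,0,0,-1]]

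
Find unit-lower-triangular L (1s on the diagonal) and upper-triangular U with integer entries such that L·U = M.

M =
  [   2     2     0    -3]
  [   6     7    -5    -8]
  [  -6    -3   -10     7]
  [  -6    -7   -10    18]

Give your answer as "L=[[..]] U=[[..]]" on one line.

L=[[1,0,0,0],[3,1,0,0],[-3,3,1,0],[-3,-1,-3,1]] U=[[2,2,0,-3],[0,1,-5,1],[0,0,5,-5],[0,0,0,-5]]

  R1 -= 3·R0 → [0,1,-5,1]
  R2 -= -3·R0 → [0,3,-10,-2]
  R3 -= -3·R0 → [0,-1,-10,9]
  R2 -= 3·R1 → [0,0,5,-5]
  R3 -= -1·R1 → [0,0,-15,10]
  R3 -= -3·R2 → [0,0,0,-5]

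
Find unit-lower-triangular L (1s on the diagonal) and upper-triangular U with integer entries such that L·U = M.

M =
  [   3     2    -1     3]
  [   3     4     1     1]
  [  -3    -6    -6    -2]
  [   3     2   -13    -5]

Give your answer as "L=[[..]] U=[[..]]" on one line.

  row1 -= 1·row0 → [0,2,2,-2]
  row2 -= -1·row0 → [0,-4,-7,1]
  row3 -= 1·row0 → [0,0,-12,-8]
  row2 -= -2·row1 → [0,0,-3,-3]
  row3 -= 0·row1 → [0,0,-12,-8]
  row3 -= 4·row2 → [0,0,0,4]

L=[[1,0,0,0],[1,1,0,0],[-1,-2,1,0],[1,0,4,1]] U=[[3,2,-1,3],[0,2,2,-2],[0,0,-3,-3],[0,0,0,4]]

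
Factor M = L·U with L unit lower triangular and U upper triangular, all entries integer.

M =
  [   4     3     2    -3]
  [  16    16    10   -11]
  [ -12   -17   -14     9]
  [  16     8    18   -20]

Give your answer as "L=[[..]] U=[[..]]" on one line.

  R1 -= 4·R0 → [0,4,2,1]
  R2 -= -3·R0 → [0,-8,-8,0]
  R3 -= 4·R0 → [0,-4,10,-8]
  R2 -= -2·R1 → [0,0,-4,2]
  R3 -= -1·R1 → [0,0,12,-7]
  R3 -= -3·R2 → [0,0,0,-1]

L=[[1,0,0,0],[4,1,0,0],[-3,-2,1,0],[4,-1,-3,1]] U=[[4,3,2,-3],[0,4,2,1],[0,0,-4,2],[0,0,0,-1]]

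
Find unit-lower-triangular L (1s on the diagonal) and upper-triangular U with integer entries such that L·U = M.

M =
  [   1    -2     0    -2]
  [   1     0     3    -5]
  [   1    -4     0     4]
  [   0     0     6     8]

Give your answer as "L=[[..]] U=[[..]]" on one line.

L=[[1,0,0,0],[1,1,0,0],[1,-1,1,0],[0,0,2,1]] U=[[1,-2,0,-2],[0,2,3,-3],[0,0,3,3],[0,0,0,2]]

  row1 -= 1·row0 → [0,2,3,-3]
  row2 -= 1·row0 → [0,-2,0,6]
  row3 -= 0·row0 → [0,0,6,8]
  row2 -= -1·row1 → [0,0,3,3]
  row3 -= 0·row1 → [0,0,6,8]
  row3 -= 2·row2 → [0,0,0,2]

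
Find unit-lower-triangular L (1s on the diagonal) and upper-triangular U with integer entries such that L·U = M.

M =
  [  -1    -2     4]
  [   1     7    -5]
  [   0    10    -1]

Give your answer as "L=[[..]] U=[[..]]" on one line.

L=[[1,0,0],[-1,1,0],[0,2,1]] U=[[-1,-2,4],[0,5,-1],[0,0,1]]

  r1 -= -1·r0 → [0,5,-1]
  r2 -= 0·r0 → [0,10,-1]
  r2 -= 2·r1 → [0,0,1]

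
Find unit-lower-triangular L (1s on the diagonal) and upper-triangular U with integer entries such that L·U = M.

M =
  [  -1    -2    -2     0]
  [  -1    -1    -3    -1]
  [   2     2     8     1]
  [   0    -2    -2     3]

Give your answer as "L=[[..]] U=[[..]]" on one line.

L=[[1,0,0,0],[1,1,0,0],[-2,-2,1,0],[0,-2,-2,1]] U=[[-1,-2,-2,0],[0,1,-1,-1],[0,0,2,-1],[0,0,0,-1]]

  row1 -= 1·row0 → [0,1,-1,-1]
  row2 -= -2·row0 → [0,-2,4,1]
  row3 -= 0·row0 → [0,-2,-2,3]
  row2 -= -2·row1 → [0,0,2,-1]
  row3 -= -2·row1 → [0,0,-4,1]
  row3 -= -2·row2 → [0,0,0,-1]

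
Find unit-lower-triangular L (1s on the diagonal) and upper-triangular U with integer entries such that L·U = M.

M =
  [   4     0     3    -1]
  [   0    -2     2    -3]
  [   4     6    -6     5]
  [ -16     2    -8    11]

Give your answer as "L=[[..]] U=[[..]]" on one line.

  R1 -= 0·R0 → [0,-2,2,-3]
  R2 -= 1·R0 → [0,6,-9,6]
  R3 -= -4·R0 → [0,2,4,7]
  R2 -= -3·R1 → [0,0,-3,-3]
  R3 -= -1·R1 → [0,0,6,4]
  R3 -= -2·R2 → [0,0,0,-2]

L=[[1,0,0,0],[0,1,0,0],[1,-3,1,0],[-4,-1,-2,1]] U=[[4,0,3,-1],[0,-2,2,-3],[0,0,-3,-3],[0,0,0,-2]]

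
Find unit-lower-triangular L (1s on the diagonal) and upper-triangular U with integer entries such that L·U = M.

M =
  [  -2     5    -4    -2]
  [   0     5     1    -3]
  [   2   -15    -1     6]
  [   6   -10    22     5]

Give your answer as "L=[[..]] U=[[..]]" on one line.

L=[[1,0,0,0],[0,1,0,0],[-1,-2,1,0],[-3,1,-3,1]] U=[[-2,5,-4,-2],[0,5,1,-3],[0,0,-3,-2],[0,0,0,-4]]

  r1 -= 0·r0 → [0,5,1,-3]
  r2 -= -1·r0 → [0,-10,-5,4]
  r3 -= -3·r0 → [0,5,10,-1]
  r2 -= -2·r1 → [0,0,-3,-2]
  r3 -= 1·r1 → [0,0,9,2]
  r3 -= -3·r2 → [0,0,0,-4]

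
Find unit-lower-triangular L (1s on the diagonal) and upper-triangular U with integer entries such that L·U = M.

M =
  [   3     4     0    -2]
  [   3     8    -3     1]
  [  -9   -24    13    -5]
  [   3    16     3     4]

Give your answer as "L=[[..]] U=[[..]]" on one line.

  R1 -= 1·R0 → [0,4,-3,3]
  R2 -= -3·R0 → [0,-12,13,-11]
  R3 -= 1·R0 → [0,12,3,6]
  R2 -= -3·R1 → [0,0,4,-2]
  R3 -= 3·R1 → [0,0,12,-3]
  R3 -= 3·R2 → [0,0,0,3]

L=[[1,0,0,0],[1,1,0,0],[-3,-3,1,0],[1,3,3,1]] U=[[3,4,0,-2],[0,4,-3,3],[0,0,4,-2],[0,0,0,3]]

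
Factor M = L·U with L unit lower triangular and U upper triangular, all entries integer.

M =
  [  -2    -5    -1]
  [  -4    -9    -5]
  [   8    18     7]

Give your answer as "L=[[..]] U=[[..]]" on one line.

  R1 -= 2·R0 → [0,1,-3]
  R2 -= -4·R0 → [0,-2,3]
  R2 -= -2·R1 → [0,0,-3]

L=[[1,0,0],[2,1,0],[-4,-2,1]] U=[[-2,-5,-1],[0,1,-3],[0,0,-3]]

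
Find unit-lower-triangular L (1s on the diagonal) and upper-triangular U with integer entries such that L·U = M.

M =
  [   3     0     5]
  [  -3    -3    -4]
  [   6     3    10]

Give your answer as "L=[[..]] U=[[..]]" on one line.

  row1 -= -1·row0 → [0,-3,1]
  row2 -= 2·row0 → [0,3,0]
  row2 -= -1·row1 → [0,0,1]

L=[[1,0,0],[-1,1,0],[2,-1,1]] U=[[3,0,5],[0,-3,1],[0,0,1]]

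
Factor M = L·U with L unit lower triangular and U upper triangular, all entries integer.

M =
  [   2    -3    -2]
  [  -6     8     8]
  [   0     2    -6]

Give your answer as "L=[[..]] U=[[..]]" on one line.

L=[[1,0,0],[-3,1,0],[0,-2,1]] U=[[2,-3,-2],[0,-1,2],[0,0,-2]]

  row1 -= -3·row0 → [0,-1,2]
  row2 -= 0·row0 → [0,2,-6]
  row2 -= -2·row1 → [0,0,-2]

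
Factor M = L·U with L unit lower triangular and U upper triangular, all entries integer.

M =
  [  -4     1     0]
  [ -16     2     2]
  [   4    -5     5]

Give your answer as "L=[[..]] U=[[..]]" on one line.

L=[[1,0,0],[4,1,0],[-1,2,1]] U=[[-4,1,0],[0,-2,2],[0,0,1]]

  row1 -= 4·row0 → [0,-2,2]
  row2 -= -1·row0 → [0,-4,5]
  row2 -= 2·row1 → [0,0,1]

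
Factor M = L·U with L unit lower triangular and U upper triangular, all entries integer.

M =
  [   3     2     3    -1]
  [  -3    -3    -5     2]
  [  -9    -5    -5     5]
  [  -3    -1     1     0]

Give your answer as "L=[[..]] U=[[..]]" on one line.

L=[[1,0,0,0],[-1,1,0,0],[-3,-1,1,0],[-1,-1,1,1]] U=[[3,2,3,-1],[0,-1,-2,1],[0,0,2,3],[0,0,0,-3]]

  row1 -= -1·row0 → [0,-1,-2,1]
  row2 -= -3·row0 → [0,1,4,2]
  row3 -= -1·row0 → [0,1,4,-1]
  row2 -= -1·row1 → [0,0,2,3]
  row3 -= -1·row1 → [0,0,2,0]
  row3 -= 1·row2 → [0,0,0,-3]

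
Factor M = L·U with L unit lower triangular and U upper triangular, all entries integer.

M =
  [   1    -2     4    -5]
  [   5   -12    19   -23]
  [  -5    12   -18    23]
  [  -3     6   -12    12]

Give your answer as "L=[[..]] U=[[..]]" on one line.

  R1 -= 5·R0 → [0,-2,-1,2]
  R2 -= -5·R0 → [0,2,2,-2]
  R3 -= -3·R0 → [0,0,0,-3]
  R2 -= -1·R1 → [0,0,1,0]
  R3 -= 0·R1 → [0,0,0,-3]
  R3 -= 0·R2 → [0,0,0,-3]

L=[[1,0,0,0],[5,1,0,0],[-5,-1,1,0],[-3,0,0,1]] U=[[1,-2,4,-5],[0,-2,-1,2],[0,0,1,0],[0,0,0,-3]]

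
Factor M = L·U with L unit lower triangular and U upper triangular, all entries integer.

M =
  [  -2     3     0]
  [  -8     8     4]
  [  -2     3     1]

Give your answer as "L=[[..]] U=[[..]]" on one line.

  R1 -= 4·R0 → [0,-4,4]
  R2 -= 1·R0 → [0,0,1]
  R2 -= 0·R1 → [0,0,1]

L=[[1,0,0],[4,1,0],[1,0,1]] U=[[-2,3,0],[0,-4,4],[0,0,1]]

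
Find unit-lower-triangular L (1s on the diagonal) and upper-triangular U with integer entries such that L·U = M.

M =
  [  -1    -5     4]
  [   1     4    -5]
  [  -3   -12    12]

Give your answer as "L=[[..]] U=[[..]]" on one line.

  R1 -= -1·R0 → [0,-1,-1]
  R2 -= 3·R0 → [0,3,0]
  R2 -= -3·R1 → [0,0,-3]

L=[[1,0,0],[-1,1,0],[3,-3,1]] U=[[-1,-5,4],[0,-1,-1],[0,0,-3]]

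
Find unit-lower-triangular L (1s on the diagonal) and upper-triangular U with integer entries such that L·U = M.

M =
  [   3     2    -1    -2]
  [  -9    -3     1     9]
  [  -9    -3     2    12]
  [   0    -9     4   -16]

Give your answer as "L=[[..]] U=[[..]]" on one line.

  r1 -= -3·r0 → [0,3,-2,3]
  r2 -= -3·r0 → [0,3,-1,6]
  r3 -= 0·r0 → [0,-9,4,-16]
  r2 -= 1·r1 → [0,0,1,3]
  r3 -= -3·r1 → [0,0,-2,-7]
  r3 -= -2·r2 → [0,0,0,-1]

L=[[1,0,0,0],[-3,1,0,0],[-3,1,1,0],[0,-3,-2,1]] U=[[3,2,-1,-2],[0,3,-2,3],[0,0,1,3],[0,0,0,-1]]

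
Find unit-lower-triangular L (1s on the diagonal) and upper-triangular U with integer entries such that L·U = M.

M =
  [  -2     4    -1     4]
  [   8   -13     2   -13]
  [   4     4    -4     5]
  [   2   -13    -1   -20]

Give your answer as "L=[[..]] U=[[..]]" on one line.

  R1 -= -4·R0 → [0,3,-2,3]
  R2 -= -2·R0 → [0,12,-6,13]
  R3 -= -1·R0 → [0,-9,-2,-16]
  R2 -= 4·R1 → [0,0,2,1]
  R3 -= -3·R1 → [0,0,-8,-7]
  R3 -= -4·R2 → [0,0,0,-3]

L=[[1,0,0,0],[-4,1,0,0],[-2,4,1,0],[-1,-3,-4,1]] U=[[-2,4,-1,4],[0,3,-2,3],[0,0,2,1],[0,0,0,-3]]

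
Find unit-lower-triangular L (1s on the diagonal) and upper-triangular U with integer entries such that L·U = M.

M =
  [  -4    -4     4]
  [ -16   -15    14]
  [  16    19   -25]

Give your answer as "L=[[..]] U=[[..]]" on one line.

L=[[1,0,0],[4,1,0],[-4,3,1]] U=[[-4,-4,4],[0,1,-2],[0,0,-3]]

  row1 -= 4·row0 → [0,1,-2]
  row2 -= -4·row0 → [0,3,-9]
  row2 -= 3·row1 → [0,0,-3]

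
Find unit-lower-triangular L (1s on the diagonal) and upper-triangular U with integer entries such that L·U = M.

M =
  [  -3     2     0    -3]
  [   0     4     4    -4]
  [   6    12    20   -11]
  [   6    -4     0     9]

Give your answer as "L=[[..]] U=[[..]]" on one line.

L=[[1,0,0,0],[0,1,0,0],[-2,4,1,0],[-2,0,0,1]] U=[[-3,2,0,-3],[0,4,4,-4],[0,0,4,-1],[0,0,0,3]]

  r1 -= 0·r0 → [0,4,4,-4]
  r2 -= -2·r0 → [0,16,20,-17]
  r3 -= -2·r0 → [0,0,0,3]
  r2 -= 4·r1 → [0,0,4,-1]
  r3 -= 0·r1 → [0,0,0,3]
  r3 -= 0·r2 → [0,0,0,3]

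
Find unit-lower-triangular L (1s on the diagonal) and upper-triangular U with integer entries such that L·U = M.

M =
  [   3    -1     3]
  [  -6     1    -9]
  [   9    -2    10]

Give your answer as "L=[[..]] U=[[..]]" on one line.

L=[[1,0,0],[-2,1,0],[3,-1,1]] U=[[3,-1,3],[0,-1,-3],[0,0,-2]]

  R1 -= -2·R0 → [0,-1,-3]
  R2 -= 3·R0 → [0,1,1]
  R2 -= -1·R1 → [0,0,-2]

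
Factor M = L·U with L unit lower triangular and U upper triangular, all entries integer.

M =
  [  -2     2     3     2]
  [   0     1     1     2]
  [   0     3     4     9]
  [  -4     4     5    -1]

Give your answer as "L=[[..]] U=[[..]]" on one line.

  row1 -= 0·row0 → [0,1,1,2]
  row2 -= 0·row0 → [0,3,4,9]
  row3 -= 2·row0 → [0,0,-1,-5]
  row2 -= 3·row1 → [0,0,1,3]
  row3 -= 0·row1 → [0,0,-1,-5]
  row3 -= -1·row2 → [0,0,0,-2]

L=[[1,0,0,0],[0,1,0,0],[0,3,1,0],[2,0,-1,1]] U=[[-2,2,3,2],[0,1,1,2],[0,0,1,3],[0,0,0,-2]]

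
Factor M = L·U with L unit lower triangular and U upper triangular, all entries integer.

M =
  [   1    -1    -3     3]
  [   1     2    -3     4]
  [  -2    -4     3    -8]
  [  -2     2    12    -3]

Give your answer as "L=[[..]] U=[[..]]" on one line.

L=[[1,0,0,0],[1,1,0,0],[-2,-2,1,0],[-2,0,-2,1]] U=[[1,-1,-3,3],[0,3,0,1],[0,0,-3,0],[0,0,0,3]]

  r1 -= 1·r0 → [0,3,0,1]
  r2 -= -2·r0 → [0,-6,-3,-2]
  r3 -= -2·r0 → [0,0,6,3]
  r2 -= -2·r1 → [0,0,-3,0]
  r3 -= 0·r1 → [0,0,6,3]
  r3 -= -2·r2 → [0,0,0,3]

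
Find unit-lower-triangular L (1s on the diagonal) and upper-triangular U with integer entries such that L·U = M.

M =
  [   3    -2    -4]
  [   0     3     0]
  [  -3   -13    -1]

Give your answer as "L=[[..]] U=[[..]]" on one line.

  row1 -= 0·row0 → [0,3,0]
  row2 -= -1·row0 → [0,-15,-5]
  row2 -= -5·row1 → [0,0,-5]

L=[[1,0,0],[0,1,0],[-1,-5,1]] U=[[3,-2,-4],[0,3,0],[0,0,-5]]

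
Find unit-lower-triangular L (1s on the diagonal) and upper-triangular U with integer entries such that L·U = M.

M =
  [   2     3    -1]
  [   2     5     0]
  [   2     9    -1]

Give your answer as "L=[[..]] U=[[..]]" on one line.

L=[[1,0,0],[1,1,0],[1,3,1]] U=[[2,3,-1],[0,2,1],[0,0,-3]]

  r1 -= 1·r0 → [0,2,1]
  r2 -= 1·r0 → [0,6,0]
  r2 -= 3·r1 → [0,0,-3]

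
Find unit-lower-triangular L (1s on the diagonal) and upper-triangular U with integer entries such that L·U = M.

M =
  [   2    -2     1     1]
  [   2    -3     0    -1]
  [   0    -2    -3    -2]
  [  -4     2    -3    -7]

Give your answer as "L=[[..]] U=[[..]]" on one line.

L=[[1,0,0,0],[1,1,0,0],[0,2,1,0],[-2,2,-1,1]] U=[[2,-2,1,1],[0,-1,-1,-2],[0,0,-1,2],[0,0,0,1]]

  r1 -= 1·r0 → [0,-1,-1,-2]
  r2 -= 0·r0 → [0,-2,-3,-2]
  r3 -= -2·r0 → [0,-2,-1,-5]
  r2 -= 2·r1 → [0,0,-1,2]
  r3 -= 2·r1 → [0,0,1,-1]
  r3 -= -1·r2 → [0,0,0,1]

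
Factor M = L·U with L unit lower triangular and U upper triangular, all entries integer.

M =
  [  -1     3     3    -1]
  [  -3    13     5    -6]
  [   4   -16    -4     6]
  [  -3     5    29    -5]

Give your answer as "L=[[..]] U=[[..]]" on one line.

  r1 -= 3·r0 → [0,4,-4,-3]
  r2 -= -4·r0 → [0,-4,8,2]
  r3 -= 3·r0 → [0,-4,20,-2]
  r2 -= -1·r1 → [0,0,4,-1]
  r3 -= -1·r1 → [0,0,16,-5]
  r3 -= 4·r2 → [0,0,0,-1]

L=[[1,0,0,0],[3,1,0,0],[-4,-1,1,0],[3,-1,4,1]] U=[[-1,3,3,-1],[0,4,-4,-3],[0,0,4,-1],[0,0,0,-1]]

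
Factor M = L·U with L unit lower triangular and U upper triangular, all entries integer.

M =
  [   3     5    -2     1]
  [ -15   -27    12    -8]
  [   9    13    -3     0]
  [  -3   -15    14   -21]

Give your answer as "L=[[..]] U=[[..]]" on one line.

L=[[1,0,0,0],[-5,1,0,0],[3,1,1,0],[-1,5,2,1]] U=[[3,5,-2,1],[0,-2,2,-3],[0,0,1,0],[0,0,0,-5]]

  r1 -= -5·r0 → [0,-2,2,-3]
  r2 -= 3·r0 → [0,-2,3,-3]
  r3 -= -1·r0 → [0,-10,12,-20]
  r2 -= 1·r1 → [0,0,1,0]
  r3 -= 5·r1 → [0,0,2,-5]
  r3 -= 2·r2 → [0,0,0,-5]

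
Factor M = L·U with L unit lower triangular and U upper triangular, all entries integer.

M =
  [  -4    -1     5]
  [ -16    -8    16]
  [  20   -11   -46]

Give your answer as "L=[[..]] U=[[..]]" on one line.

L=[[1,0,0],[4,1,0],[-5,4,1]] U=[[-4,-1,5],[0,-4,-4],[0,0,-5]]

  r1 -= 4·r0 → [0,-4,-4]
  r2 -= -5·r0 → [0,-16,-21]
  r2 -= 4·r1 → [0,0,-5]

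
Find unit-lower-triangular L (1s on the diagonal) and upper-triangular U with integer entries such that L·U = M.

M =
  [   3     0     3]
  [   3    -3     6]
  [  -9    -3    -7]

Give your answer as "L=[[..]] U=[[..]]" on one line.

L=[[1,0,0],[1,1,0],[-3,1,1]] U=[[3,0,3],[0,-3,3],[0,0,-1]]

  R1 -= 1·R0 → [0,-3,3]
  R2 -= -3·R0 → [0,-3,2]
  R2 -= 1·R1 → [0,0,-1]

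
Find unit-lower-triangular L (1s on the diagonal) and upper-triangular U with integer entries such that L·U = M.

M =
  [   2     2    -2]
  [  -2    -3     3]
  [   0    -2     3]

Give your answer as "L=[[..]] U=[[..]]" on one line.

  R1 -= -1·R0 → [0,-1,1]
  R2 -= 0·R0 → [0,-2,3]
  R2 -= 2·R1 → [0,0,1]

L=[[1,0,0],[-1,1,0],[0,2,1]] U=[[2,2,-2],[0,-1,1],[0,0,1]]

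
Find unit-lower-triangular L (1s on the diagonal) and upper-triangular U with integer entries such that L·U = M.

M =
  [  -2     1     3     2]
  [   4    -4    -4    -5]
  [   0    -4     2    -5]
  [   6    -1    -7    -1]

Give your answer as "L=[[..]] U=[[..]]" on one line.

  row1 -= -2·row0 → [0,-2,2,-1]
  row2 -= 0·row0 → [0,-4,2,-5]
  row3 -= -3·row0 → [0,2,2,5]
  row2 -= 2·row1 → [0,0,-2,-3]
  row3 -= -1·row1 → [0,0,4,4]
  row3 -= -2·row2 → [0,0,0,-2]

L=[[1,0,0,0],[-2,1,0,0],[0,2,1,0],[-3,-1,-2,1]] U=[[-2,1,3,2],[0,-2,2,-1],[0,0,-2,-3],[0,0,0,-2]]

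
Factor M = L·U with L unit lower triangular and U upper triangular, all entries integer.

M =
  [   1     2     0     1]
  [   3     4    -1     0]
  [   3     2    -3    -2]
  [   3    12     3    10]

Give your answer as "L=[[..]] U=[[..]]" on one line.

L=[[1,0,0,0],[3,1,0,0],[3,2,1,0],[3,-3,0,1]] U=[[1,2,0,1],[0,-2,-1,-3],[0,0,-1,1],[0,0,0,-2]]

  r1 -= 3·r0 → [0,-2,-1,-3]
  r2 -= 3·r0 → [0,-4,-3,-5]
  r3 -= 3·r0 → [0,6,3,7]
  r2 -= 2·r1 → [0,0,-1,1]
  r3 -= -3·r1 → [0,0,0,-2]
  r3 -= 0·r2 → [0,0,0,-2]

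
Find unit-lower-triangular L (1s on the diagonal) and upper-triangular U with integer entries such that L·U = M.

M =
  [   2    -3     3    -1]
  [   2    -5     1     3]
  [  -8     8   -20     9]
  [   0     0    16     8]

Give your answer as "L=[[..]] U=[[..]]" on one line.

L=[[1,0,0,0],[1,1,0,0],[-4,2,1,0],[0,0,-4,1]] U=[[2,-3,3,-1],[0,-2,-2,4],[0,0,-4,-3],[0,0,0,-4]]

  R1 -= 1·R0 → [0,-2,-2,4]
  R2 -= -4·R0 → [0,-4,-8,5]
  R3 -= 0·R0 → [0,0,16,8]
  R2 -= 2·R1 → [0,0,-4,-3]
  R3 -= 0·R1 → [0,0,16,8]
  R3 -= -4·R2 → [0,0,0,-4]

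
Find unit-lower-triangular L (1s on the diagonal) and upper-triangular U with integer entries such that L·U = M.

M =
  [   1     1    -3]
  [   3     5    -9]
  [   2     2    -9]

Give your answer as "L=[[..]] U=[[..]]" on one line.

L=[[1,0,0],[3,1,0],[2,0,1]] U=[[1,1,-3],[0,2,0],[0,0,-3]]

  R1 -= 3·R0 → [0,2,0]
  R2 -= 2·R0 → [0,0,-3]
  R2 -= 0·R1 → [0,0,-3]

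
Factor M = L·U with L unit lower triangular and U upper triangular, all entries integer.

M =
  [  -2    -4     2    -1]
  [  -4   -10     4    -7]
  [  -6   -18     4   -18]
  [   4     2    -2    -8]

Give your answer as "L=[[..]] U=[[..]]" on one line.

  R1 -= 2·R0 → [0,-2,0,-5]
  R2 -= 3·R0 → [0,-6,-2,-15]
  R3 -= -2·R0 → [0,-6,2,-10]
  R2 -= 3·R1 → [0,0,-2,0]
  R3 -= 3·R1 → [0,0,2,5]
  R3 -= -1·R2 → [0,0,0,5]

L=[[1,0,0,0],[2,1,0,0],[3,3,1,0],[-2,3,-1,1]] U=[[-2,-4,2,-1],[0,-2,0,-5],[0,0,-2,0],[0,0,0,5]]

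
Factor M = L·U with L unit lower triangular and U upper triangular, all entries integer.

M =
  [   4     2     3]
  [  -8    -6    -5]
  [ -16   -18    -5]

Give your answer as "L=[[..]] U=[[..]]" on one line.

L=[[1,0,0],[-2,1,0],[-4,5,1]] U=[[4,2,3],[0,-2,1],[0,0,2]]

  r1 -= -2·r0 → [0,-2,1]
  r2 -= -4·r0 → [0,-10,7]
  r2 -= 5·r1 → [0,0,2]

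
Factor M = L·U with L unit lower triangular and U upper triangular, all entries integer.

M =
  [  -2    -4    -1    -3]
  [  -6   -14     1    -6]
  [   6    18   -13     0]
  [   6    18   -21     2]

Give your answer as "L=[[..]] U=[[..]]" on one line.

  row1 -= 3·row0 → [0,-2,4,3]
  row2 -= -3·row0 → [0,6,-16,-9]
  row3 -= -3·row0 → [0,6,-24,-7]
  row2 -= -3·row1 → [0,0,-4,0]
  row3 -= -3·row1 → [0,0,-12,2]
  row3 -= 3·row2 → [0,0,0,2]

L=[[1,0,0,0],[3,1,0,0],[-3,-3,1,0],[-3,-3,3,1]] U=[[-2,-4,-1,-3],[0,-2,4,3],[0,0,-4,0],[0,0,0,2]]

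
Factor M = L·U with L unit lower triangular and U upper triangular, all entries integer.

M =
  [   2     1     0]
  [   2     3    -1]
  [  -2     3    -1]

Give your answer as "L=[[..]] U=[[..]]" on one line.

  row1 -= 1·row0 → [0,2,-1]
  row2 -= -1·row0 → [0,4,-1]
  row2 -= 2·row1 → [0,0,1]

L=[[1,0,0],[1,1,0],[-1,2,1]] U=[[2,1,0],[0,2,-1],[0,0,1]]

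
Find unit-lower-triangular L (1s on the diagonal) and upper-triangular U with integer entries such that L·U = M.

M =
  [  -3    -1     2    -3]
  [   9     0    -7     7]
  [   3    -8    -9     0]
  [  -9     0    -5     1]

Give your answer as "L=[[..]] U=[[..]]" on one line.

  row1 -= -3·row0 → [0,-3,-1,-2]
  row2 -= -1·row0 → [0,-9,-7,-3]
  row3 -= 3·row0 → [0,3,-11,10]
  row2 -= 3·row1 → [0,0,-4,3]
  row3 -= -1·row1 → [0,0,-12,8]
  row3 -= 3·row2 → [0,0,0,-1]

L=[[1,0,0,0],[-3,1,0,0],[-1,3,1,0],[3,-1,3,1]] U=[[-3,-1,2,-3],[0,-3,-1,-2],[0,0,-4,3],[0,0,0,-1]]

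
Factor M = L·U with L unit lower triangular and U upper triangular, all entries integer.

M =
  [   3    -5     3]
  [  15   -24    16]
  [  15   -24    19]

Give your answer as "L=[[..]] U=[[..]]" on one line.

L=[[1,0,0],[5,1,0],[5,1,1]] U=[[3,-5,3],[0,1,1],[0,0,3]]

  R1 -= 5·R0 → [0,1,1]
  R2 -= 5·R0 → [0,1,4]
  R2 -= 1·R1 → [0,0,3]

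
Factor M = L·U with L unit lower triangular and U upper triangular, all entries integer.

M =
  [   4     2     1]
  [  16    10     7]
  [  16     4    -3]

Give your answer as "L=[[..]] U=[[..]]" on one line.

  R1 -= 4·R0 → [0,2,3]
  R2 -= 4·R0 → [0,-4,-7]
  R2 -= -2·R1 → [0,0,-1]

L=[[1,0,0],[4,1,0],[4,-2,1]] U=[[4,2,1],[0,2,3],[0,0,-1]]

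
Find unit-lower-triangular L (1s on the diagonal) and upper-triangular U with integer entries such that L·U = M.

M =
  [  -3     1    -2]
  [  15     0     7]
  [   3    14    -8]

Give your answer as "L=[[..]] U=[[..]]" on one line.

L=[[1,0,0],[-5,1,0],[-1,3,1]] U=[[-3,1,-2],[0,5,-3],[0,0,-1]]

  row1 -= -5·row0 → [0,5,-3]
  row2 -= -1·row0 → [0,15,-10]
  row2 -= 3·row1 → [0,0,-1]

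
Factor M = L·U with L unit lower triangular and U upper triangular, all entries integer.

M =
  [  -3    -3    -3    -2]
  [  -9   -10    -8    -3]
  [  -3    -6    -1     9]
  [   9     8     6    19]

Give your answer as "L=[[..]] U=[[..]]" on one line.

  row1 -= 3·row0 → [0,-1,1,3]
  row2 -= 1·row0 → [0,-3,2,11]
  row3 -= -3·row0 → [0,-1,-3,13]
  row2 -= 3·row1 → [0,0,-1,2]
  row3 -= 1·row1 → [0,0,-4,10]
  row3 -= 4·row2 → [0,0,0,2]

L=[[1,0,0,0],[3,1,0,0],[1,3,1,0],[-3,1,4,1]] U=[[-3,-3,-3,-2],[0,-1,1,3],[0,0,-1,2],[0,0,0,2]]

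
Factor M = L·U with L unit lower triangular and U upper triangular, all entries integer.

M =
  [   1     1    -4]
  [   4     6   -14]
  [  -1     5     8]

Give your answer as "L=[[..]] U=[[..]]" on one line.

  row1 -= 4·row0 → [0,2,2]
  row2 -= -1·row0 → [0,6,4]
  row2 -= 3·row1 → [0,0,-2]

L=[[1,0,0],[4,1,0],[-1,3,1]] U=[[1,1,-4],[0,2,2],[0,0,-2]]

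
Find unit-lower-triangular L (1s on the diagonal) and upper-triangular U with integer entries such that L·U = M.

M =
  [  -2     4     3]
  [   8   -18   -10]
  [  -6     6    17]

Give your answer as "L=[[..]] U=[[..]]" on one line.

  row1 -= -4·row0 → [0,-2,2]
  row2 -= 3·row0 → [0,-6,8]
  row2 -= 3·row1 → [0,0,2]

L=[[1,0,0],[-4,1,0],[3,3,1]] U=[[-2,4,3],[0,-2,2],[0,0,2]]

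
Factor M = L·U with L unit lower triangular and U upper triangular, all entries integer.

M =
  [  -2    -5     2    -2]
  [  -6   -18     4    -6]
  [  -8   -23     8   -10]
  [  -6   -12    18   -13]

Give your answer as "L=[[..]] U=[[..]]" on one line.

  r1 -= 3·r0 → [0,-3,-2,0]
  r2 -= 4·r0 → [0,-3,0,-2]
  r3 -= 3·r0 → [0,3,12,-7]
  r2 -= 1·r1 → [0,0,2,-2]
  r3 -= -1·r1 → [0,0,10,-7]
  r3 -= 5·r2 → [0,0,0,3]

L=[[1,0,0,0],[3,1,0,0],[4,1,1,0],[3,-1,5,1]] U=[[-2,-5,2,-2],[0,-3,-2,0],[0,0,2,-2],[0,0,0,3]]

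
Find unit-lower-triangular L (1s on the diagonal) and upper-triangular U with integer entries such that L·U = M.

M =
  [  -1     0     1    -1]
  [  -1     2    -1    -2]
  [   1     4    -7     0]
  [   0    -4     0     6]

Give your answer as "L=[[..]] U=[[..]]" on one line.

L=[[1,0,0,0],[1,1,0,0],[-1,2,1,0],[0,-2,2,1]] U=[[-1,0,1,-1],[0,2,-2,-1],[0,0,-2,1],[0,0,0,2]]

  row1 -= 1·row0 → [0,2,-2,-1]
  row2 -= -1·row0 → [0,4,-6,-1]
  row3 -= 0·row0 → [0,-4,0,6]
  row2 -= 2·row1 → [0,0,-2,1]
  row3 -= -2·row1 → [0,0,-4,4]
  row3 -= 2·row2 → [0,0,0,2]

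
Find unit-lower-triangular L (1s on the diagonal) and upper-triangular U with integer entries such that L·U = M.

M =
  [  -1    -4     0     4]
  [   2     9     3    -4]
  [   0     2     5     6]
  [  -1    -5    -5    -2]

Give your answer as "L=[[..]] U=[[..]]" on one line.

L=[[1,0,0,0],[-2,1,0,0],[0,2,1,0],[1,-1,2,1]] U=[[-1,-4,0,4],[0,1,3,4],[0,0,-1,-2],[0,0,0,2]]

  R1 -= -2·R0 → [0,1,3,4]
  R2 -= 0·R0 → [0,2,5,6]
  R3 -= 1·R0 → [0,-1,-5,-6]
  R2 -= 2·R1 → [0,0,-1,-2]
  R3 -= -1·R1 → [0,0,-2,-2]
  R3 -= 2·R2 → [0,0,0,2]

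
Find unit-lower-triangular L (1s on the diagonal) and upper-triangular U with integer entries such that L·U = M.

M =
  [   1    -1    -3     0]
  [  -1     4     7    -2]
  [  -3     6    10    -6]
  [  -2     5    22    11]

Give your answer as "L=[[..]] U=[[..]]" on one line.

L=[[1,0,0,0],[-1,1,0,0],[-3,1,1,0],[-2,1,-4,1]] U=[[1,-1,-3,0],[0,3,4,-2],[0,0,-3,-4],[0,0,0,-3]]

  r1 -= -1·r0 → [0,3,4,-2]
  r2 -= -3·r0 → [0,3,1,-6]
  r3 -= -2·r0 → [0,3,16,11]
  r2 -= 1·r1 → [0,0,-3,-4]
  r3 -= 1·r1 → [0,0,12,13]
  r3 -= -4·r2 → [0,0,0,-3]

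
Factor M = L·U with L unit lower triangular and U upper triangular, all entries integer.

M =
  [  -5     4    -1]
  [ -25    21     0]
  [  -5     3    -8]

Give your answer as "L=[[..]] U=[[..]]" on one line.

  r1 -= 5·r0 → [0,1,5]
  r2 -= 1·r0 → [0,-1,-7]
  r2 -= -1·r1 → [0,0,-2]

L=[[1,0,0],[5,1,0],[1,-1,1]] U=[[-5,4,-1],[0,1,5],[0,0,-2]]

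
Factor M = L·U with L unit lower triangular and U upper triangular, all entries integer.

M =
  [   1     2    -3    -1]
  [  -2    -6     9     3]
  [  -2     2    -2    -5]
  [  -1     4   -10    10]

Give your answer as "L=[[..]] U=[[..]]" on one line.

  row1 -= -2·row0 → [0,-2,3,1]
  row2 -= -2·row0 → [0,6,-8,-7]
  row3 -= -1·row0 → [0,6,-13,9]
  row2 -= -3·row1 → [0,0,1,-4]
  row3 -= -3·row1 → [0,0,-4,12]
  row3 -= -4·row2 → [0,0,0,-4]

L=[[1,0,0,0],[-2,1,0,0],[-2,-3,1,0],[-1,-3,-4,1]] U=[[1,2,-3,-1],[0,-2,3,1],[0,0,1,-4],[0,0,0,-4]]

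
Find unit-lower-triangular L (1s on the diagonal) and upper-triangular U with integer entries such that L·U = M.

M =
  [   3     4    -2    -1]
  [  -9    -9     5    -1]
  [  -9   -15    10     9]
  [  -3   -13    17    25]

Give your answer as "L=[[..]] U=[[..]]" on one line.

L=[[1,0,0,0],[-3,1,0,0],[-3,-1,1,0],[-1,-3,4,1]] U=[[3,4,-2,-1],[0,3,-1,-4],[0,0,3,2],[0,0,0,4]]

  r1 -= -3·r0 → [0,3,-1,-4]
  r2 -= -3·r0 → [0,-3,4,6]
  r3 -= -1·r0 → [0,-9,15,24]
  r2 -= -1·r1 → [0,0,3,2]
  r3 -= -3·r1 → [0,0,12,12]
  r3 -= 4·r2 → [0,0,0,4]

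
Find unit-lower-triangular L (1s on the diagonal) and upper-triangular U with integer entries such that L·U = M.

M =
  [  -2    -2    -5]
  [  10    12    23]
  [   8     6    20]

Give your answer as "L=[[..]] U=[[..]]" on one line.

L=[[1,0,0],[-5,1,0],[-4,-1,1]] U=[[-2,-2,-5],[0,2,-2],[0,0,-2]]

  R1 -= -5·R0 → [0,2,-2]
  R2 -= -4·R0 → [0,-2,0]
  R2 -= -1·R1 → [0,0,-2]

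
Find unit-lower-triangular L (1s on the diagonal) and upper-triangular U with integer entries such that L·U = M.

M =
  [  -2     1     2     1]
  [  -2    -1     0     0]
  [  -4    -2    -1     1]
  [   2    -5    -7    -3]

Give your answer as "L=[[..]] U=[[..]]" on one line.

L=[[1,0,0,0],[1,1,0,0],[2,2,1,0],[-1,2,1,1]] U=[[-2,1,2,1],[0,-2,-2,-1],[0,0,-1,1],[0,0,0,-1]]

  row1 -= 1·row0 → [0,-2,-2,-1]
  row2 -= 2·row0 → [0,-4,-5,-1]
  row3 -= -1·row0 → [0,-4,-5,-2]
  row2 -= 2·row1 → [0,0,-1,1]
  row3 -= 2·row1 → [0,0,-1,0]
  row3 -= 1·row2 → [0,0,0,-1]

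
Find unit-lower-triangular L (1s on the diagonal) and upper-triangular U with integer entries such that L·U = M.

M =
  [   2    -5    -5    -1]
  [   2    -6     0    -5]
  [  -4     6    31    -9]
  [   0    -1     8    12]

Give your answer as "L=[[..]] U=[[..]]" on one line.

  r1 -= 1·r0 → [0,-1,5,-4]
  r2 -= -2·r0 → [0,-4,21,-11]
  r3 -= 0·r0 → [0,-1,8,12]
  r2 -= 4·r1 → [0,0,1,5]
  r3 -= 1·r1 → [0,0,3,16]
  r3 -= 3·r2 → [0,0,0,1]

L=[[1,0,0,0],[1,1,0,0],[-2,4,1,0],[0,1,3,1]] U=[[2,-5,-5,-1],[0,-1,5,-4],[0,0,1,5],[0,0,0,1]]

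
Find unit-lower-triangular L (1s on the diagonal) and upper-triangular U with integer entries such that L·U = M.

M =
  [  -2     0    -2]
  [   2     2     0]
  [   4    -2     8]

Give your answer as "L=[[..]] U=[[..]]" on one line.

L=[[1,0,0],[-1,1,0],[-2,-1,1]] U=[[-2,0,-2],[0,2,-2],[0,0,2]]

  row1 -= -1·row0 → [0,2,-2]
  row2 -= -2·row0 → [0,-2,4]
  row2 -= -1·row1 → [0,0,2]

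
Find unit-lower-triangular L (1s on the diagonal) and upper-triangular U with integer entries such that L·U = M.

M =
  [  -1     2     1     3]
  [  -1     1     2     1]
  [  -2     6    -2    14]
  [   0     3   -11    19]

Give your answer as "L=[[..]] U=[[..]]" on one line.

L=[[1,0,0,0],[1,1,0,0],[2,-2,1,0],[0,-3,4,1]] U=[[-1,2,1,3],[0,-1,1,-2],[0,0,-2,4],[0,0,0,-3]]

  row1 -= 1·row0 → [0,-1,1,-2]
  row2 -= 2·row0 → [0,2,-4,8]
  row3 -= 0·row0 → [0,3,-11,19]
  row2 -= -2·row1 → [0,0,-2,4]
  row3 -= -3·row1 → [0,0,-8,13]
  row3 -= 4·row2 → [0,0,0,-3]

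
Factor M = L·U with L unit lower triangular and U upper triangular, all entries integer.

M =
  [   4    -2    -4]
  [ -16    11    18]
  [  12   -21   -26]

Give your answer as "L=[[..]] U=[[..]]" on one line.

  r1 -= -4·r0 → [0,3,2]
  r2 -= 3·r0 → [0,-15,-14]
  r2 -= -5·r1 → [0,0,-4]

L=[[1,0,0],[-4,1,0],[3,-5,1]] U=[[4,-2,-4],[0,3,2],[0,0,-4]]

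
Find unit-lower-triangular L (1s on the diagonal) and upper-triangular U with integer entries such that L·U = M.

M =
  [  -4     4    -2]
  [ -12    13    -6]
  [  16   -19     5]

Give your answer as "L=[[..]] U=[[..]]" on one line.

  row1 -= 3·row0 → [0,1,0]
  row2 -= -4·row0 → [0,-3,-3]
  row2 -= -3·row1 → [0,0,-3]

L=[[1,0,0],[3,1,0],[-4,-3,1]] U=[[-4,4,-2],[0,1,0],[0,0,-3]]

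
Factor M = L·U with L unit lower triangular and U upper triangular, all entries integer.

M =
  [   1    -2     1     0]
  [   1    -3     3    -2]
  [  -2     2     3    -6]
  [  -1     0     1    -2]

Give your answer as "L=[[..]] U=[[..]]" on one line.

  r1 -= 1·r0 → [0,-1,2,-2]
  r2 -= -2·r0 → [0,-2,5,-6]
  r3 -= -1·r0 → [0,-2,2,-2]
  r2 -= 2·r1 → [0,0,1,-2]
  r3 -= 2·r1 → [0,0,-2,2]
  r3 -= -2·r2 → [0,0,0,-2]

L=[[1,0,0,0],[1,1,0,0],[-2,2,1,0],[-1,2,-2,1]] U=[[1,-2,1,0],[0,-1,2,-2],[0,0,1,-2],[0,0,0,-2]]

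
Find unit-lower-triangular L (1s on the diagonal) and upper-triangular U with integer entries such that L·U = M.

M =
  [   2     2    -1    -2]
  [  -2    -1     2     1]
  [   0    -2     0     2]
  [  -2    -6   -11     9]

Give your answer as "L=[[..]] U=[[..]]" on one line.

L=[[1,0,0,0],[-1,1,0,0],[0,-2,1,0],[-1,-4,-4,1]] U=[[2,2,-1,-2],[0,1,1,-1],[0,0,2,0],[0,0,0,3]]

  row1 -= -1·row0 → [0,1,1,-1]
  row2 -= 0·row0 → [0,-2,0,2]
  row3 -= -1·row0 → [0,-4,-12,7]
  row2 -= -2·row1 → [0,0,2,0]
  row3 -= -4·row1 → [0,0,-8,3]
  row3 -= -4·row2 → [0,0,0,3]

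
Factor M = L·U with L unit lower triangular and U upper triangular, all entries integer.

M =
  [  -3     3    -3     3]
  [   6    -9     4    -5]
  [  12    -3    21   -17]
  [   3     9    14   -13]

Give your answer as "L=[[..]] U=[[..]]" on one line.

  row1 -= -2·row0 → [0,-3,-2,1]
  row2 -= -4·row0 → [0,9,9,-5]
  row3 -= -1·row0 → [0,12,11,-10]
  row2 -= -3·row1 → [0,0,3,-2]
  row3 -= -4·row1 → [0,0,3,-6]
  row3 -= 1·row2 → [0,0,0,-4]

L=[[1,0,0,0],[-2,1,0,0],[-4,-3,1,0],[-1,-4,1,1]] U=[[-3,3,-3,3],[0,-3,-2,1],[0,0,3,-2],[0,0,0,-4]]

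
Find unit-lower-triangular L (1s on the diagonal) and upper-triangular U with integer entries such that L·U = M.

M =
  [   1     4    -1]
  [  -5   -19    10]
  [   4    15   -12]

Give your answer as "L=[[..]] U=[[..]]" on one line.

  r1 -= -5·r0 → [0,1,5]
  r2 -= 4·r0 → [0,-1,-8]
  r2 -= -1·r1 → [0,0,-3]

L=[[1,0,0],[-5,1,0],[4,-1,1]] U=[[1,4,-1],[0,1,5],[0,0,-3]]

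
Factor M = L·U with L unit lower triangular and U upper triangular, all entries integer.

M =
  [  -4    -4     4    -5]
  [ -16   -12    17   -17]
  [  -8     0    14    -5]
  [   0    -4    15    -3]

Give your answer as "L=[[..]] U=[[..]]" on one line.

  row1 -= 4·row0 → [0,4,1,3]
  row2 -= 2·row0 → [0,8,6,5]
  row3 -= 0·row0 → [0,-4,15,-3]
  row2 -= 2·row1 → [0,0,4,-1]
  row3 -= -1·row1 → [0,0,16,0]
  row3 -= 4·row2 → [0,0,0,4]

L=[[1,0,0,0],[4,1,0,0],[2,2,1,0],[0,-1,4,1]] U=[[-4,-4,4,-5],[0,4,1,3],[0,0,4,-1],[0,0,0,4]]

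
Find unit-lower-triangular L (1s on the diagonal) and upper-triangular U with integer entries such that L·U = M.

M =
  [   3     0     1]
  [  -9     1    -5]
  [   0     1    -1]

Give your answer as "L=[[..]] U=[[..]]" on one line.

  r1 -= -3·r0 → [0,1,-2]
  r2 -= 0·r0 → [0,1,-1]
  r2 -= 1·r1 → [0,0,1]

L=[[1,0,0],[-3,1,0],[0,1,1]] U=[[3,0,1],[0,1,-2],[0,0,1]]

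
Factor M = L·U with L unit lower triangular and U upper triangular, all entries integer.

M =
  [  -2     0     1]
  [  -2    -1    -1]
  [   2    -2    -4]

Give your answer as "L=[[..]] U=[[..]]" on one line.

  r1 -= 1·r0 → [0,-1,-2]
  r2 -= -1·r0 → [0,-2,-3]
  r2 -= 2·r1 → [0,0,1]

L=[[1,0,0],[1,1,0],[-1,2,1]] U=[[-2,0,1],[0,-1,-2],[0,0,1]]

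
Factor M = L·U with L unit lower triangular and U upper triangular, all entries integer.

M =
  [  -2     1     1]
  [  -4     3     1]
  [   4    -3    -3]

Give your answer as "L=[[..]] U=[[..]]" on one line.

L=[[1,0,0],[2,1,0],[-2,-1,1]] U=[[-2,1,1],[0,1,-1],[0,0,-2]]

  R1 -= 2·R0 → [0,1,-1]
  R2 -= -2·R0 → [0,-1,-1]
  R2 -= -1·R1 → [0,0,-2]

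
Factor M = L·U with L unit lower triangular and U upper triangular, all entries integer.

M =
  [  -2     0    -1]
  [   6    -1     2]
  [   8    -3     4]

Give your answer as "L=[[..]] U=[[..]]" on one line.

  r1 -= -3·r0 → [0,-1,-1]
  r2 -= -4·r0 → [0,-3,0]
  r2 -= 3·r1 → [0,0,3]

L=[[1,0,0],[-3,1,0],[-4,3,1]] U=[[-2,0,-1],[0,-1,-1],[0,0,3]]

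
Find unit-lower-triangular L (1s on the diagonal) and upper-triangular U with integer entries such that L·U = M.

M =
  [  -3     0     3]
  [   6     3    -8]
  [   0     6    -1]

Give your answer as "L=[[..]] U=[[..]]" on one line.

L=[[1,0,0],[-2,1,0],[0,2,1]] U=[[-3,0,3],[0,3,-2],[0,0,3]]

  R1 -= -2·R0 → [0,3,-2]
  R2 -= 0·R0 → [0,6,-1]
  R2 -= 2·R1 → [0,0,3]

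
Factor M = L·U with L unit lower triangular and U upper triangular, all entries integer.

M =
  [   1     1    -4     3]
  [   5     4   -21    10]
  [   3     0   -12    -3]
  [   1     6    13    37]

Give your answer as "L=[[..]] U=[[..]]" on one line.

  row1 -= 5·row0 → [0,-1,-1,-5]
  row2 -= 3·row0 → [0,-3,0,-12]
  row3 -= 1·row0 → [0,5,17,34]
  row2 -= 3·row1 → [0,0,3,3]
  row3 -= -5·row1 → [0,0,12,9]
  row3 -= 4·row2 → [0,0,0,-3]

L=[[1,0,0,0],[5,1,0,0],[3,3,1,0],[1,-5,4,1]] U=[[1,1,-4,3],[0,-1,-1,-5],[0,0,3,3],[0,0,0,-3]]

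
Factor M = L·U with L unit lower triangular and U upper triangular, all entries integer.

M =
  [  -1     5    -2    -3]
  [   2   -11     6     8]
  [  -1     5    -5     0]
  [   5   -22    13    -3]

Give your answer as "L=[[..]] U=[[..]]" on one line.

L=[[1,0,0,0],[-2,1,0,0],[1,0,1,0],[-5,-3,-3,1]] U=[[-1,5,-2,-3],[0,-1,2,2],[0,0,-3,3],[0,0,0,-3]]

  R1 -= -2·R0 → [0,-1,2,2]
  R2 -= 1·R0 → [0,0,-3,3]
  R3 -= -5·R0 → [0,3,3,-18]
  R2 -= 0·R1 → [0,0,-3,3]
  R3 -= -3·R1 → [0,0,9,-12]
  R3 -= -3·R2 → [0,0,0,-3]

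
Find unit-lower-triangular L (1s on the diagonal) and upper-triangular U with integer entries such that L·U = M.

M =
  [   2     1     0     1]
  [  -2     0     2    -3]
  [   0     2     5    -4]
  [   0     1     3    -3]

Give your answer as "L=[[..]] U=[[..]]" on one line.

  row1 -= -1·row0 → [0,1,2,-2]
  row2 -= 0·row0 → [0,2,5,-4]
  row3 -= 0·row0 → [0,1,3,-3]
  row2 -= 2·row1 → [0,0,1,0]
  row3 -= 1·row1 → [0,0,1,-1]
  row3 -= 1·row2 → [0,0,0,-1]

L=[[1,0,0,0],[-1,1,0,0],[0,2,1,0],[0,1,1,1]] U=[[2,1,0,1],[0,1,2,-2],[0,0,1,0],[0,0,0,-1]]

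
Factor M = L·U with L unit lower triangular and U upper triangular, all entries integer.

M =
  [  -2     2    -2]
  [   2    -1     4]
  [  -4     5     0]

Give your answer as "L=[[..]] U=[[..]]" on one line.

L=[[1,0,0],[-1,1,0],[2,1,1]] U=[[-2,2,-2],[0,1,2],[0,0,2]]

  R1 -= -1·R0 → [0,1,2]
  R2 -= 2·R0 → [0,1,4]
  R2 -= 1·R1 → [0,0,2]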